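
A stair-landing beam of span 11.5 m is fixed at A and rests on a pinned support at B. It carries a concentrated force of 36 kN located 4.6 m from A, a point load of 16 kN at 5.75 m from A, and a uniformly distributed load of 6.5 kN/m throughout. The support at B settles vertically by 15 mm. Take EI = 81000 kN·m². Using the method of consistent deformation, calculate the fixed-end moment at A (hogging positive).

Take the reaction at B as the redundant and release it; the primary structure is a cantilever fixed at A.
Primary-structure tip deflection at B by superposition:
  point load 36 at a = 4.6: Pa²(3L − a)/(6EI) = 3796/EI
  point load 16 at a = 5.75: Pa²(3L − a)/(6EI) = 2535/EI
  UDL 6.5: wL⁴/(8EI) = 14211/EI
  δ_0 = 20542/EI
Tip deflection under a unit load at B: L³/(3EI) = 507/EI.
With EI = 81000 kN·m²: δ_0 = 0.2536 m and δ_{BB} = 0.006259 m/kN.
Compatibility — the beam at B must follow the support down by 0.015 m: δ_0 − R_B·δ_{BB} = 0.015, so R_B = (0.2536 − 0.015)/0.006259 = 38.12 kN.
Moment equilibrium about A: M_A = Σ(load moments about A) − R_B·L = 687.4 − 38.12×11.5 = 249 kN·m.

M_A = 249 kN·m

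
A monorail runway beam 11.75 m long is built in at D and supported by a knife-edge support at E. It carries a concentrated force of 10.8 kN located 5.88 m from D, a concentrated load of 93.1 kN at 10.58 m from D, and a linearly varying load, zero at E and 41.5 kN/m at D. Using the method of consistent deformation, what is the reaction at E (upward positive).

R_E = 131.4 kN

Take the reaction at E as the redundant and release it; the primary structure is a cantilever fixed at D.
Downward deflection at the released point E due to the loads:
  point load 10.8 at a = 5.88: Pa²(3L − a)/(6EI) = 1828/EI
  point load 93.1 at a = 10.58: Pa²(3L − a)/(6EI) = 42849/EI
  triangular load, peak 41.5 at the fixed end: w₀L⁴/(30EI) = 26368/EI
  δ_0 = 71045/EI
Flexibility coefficient — unit upward force at E: δ_{EE} = L³/(3EI) = 540.7/EI.
Compatibility at E: δ_0 − R_E·δ_{EE} = 0, so R_E = 71045/540.7 = 131.4 kN.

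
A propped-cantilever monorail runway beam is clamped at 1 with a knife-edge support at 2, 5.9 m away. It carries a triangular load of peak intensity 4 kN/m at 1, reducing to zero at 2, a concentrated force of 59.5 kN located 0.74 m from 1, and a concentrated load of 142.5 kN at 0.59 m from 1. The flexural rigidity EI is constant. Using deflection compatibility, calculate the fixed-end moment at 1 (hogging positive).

M_1 = 117.3 kN·m

Choose R_2 as the redundant. The primary structure is the cantilever fixed at 1.
Deflection at 2 on the released cantilever, summing each load's contribution:
  triangular load, peak 4 at the fixed end: w₀L⁴/(30EI) = 161.6/EI
  point load 59.5 at a = 0.74: Pa²(3L − a)/(6EI) = 92.1/EI
  point load 142.5 at a = 0.59: Pa²(3L − a)/(6EI) = 141.5/EI
  δ_0 = 395.1/EI
Tip deflection under a unit load at 2: L³/(3EI) = 68.46/EI.
The prop prevents deflection at 2: R_2 = δ_0/δ_{22} = 395.1/68.46 = 5.772 kN.
Moment equilibrium about 1: M_1 = Σ(load moments about 1) − R_2·L = 151.3 − 5.772×5.9 = 117.3 kN·m.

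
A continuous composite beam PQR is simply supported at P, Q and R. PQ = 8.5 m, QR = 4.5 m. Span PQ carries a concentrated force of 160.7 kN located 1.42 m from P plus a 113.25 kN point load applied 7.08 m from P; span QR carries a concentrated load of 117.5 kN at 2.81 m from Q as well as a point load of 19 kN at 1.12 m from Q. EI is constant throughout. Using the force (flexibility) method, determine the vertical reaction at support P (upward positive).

Take M_Q as the redundant. Released structure: two simple spans PQ and QR with a hinge at Q.
End slopes at the hinge Q, treating each span as simply supported:
  span PQ: point load 160.7 at a = 1.42: Pab(L + a)/(6LEI) = 314.3/EI
  span PQ: point load 113.25 at a = 7.08: Pab(L + a)/(6LEI) = 347.8/EI
  span QR: point load 117.5 at a = 2.81: Pab(L + b)/(6LEI) = 127.9/EI
  span QR: point load 19 at a = 1.12: Pab(L + b)/(6LEI) = 20.99/EI
  relative rotation θ_0 = (662.1 + 148.9)/EI = 811/EI
A unit hogging moment at Q produces rotation L₁/(3EI) + L₂/(3EI) = 4.333/EI.
Slope continuity at Q: θ_0 = M_Q·4.333/EI, so M_Q = 811/4.333 = 187.2 kN·m (hogging).
Span PQ, ΣM about P with M_Q applied at Q: R_Q^{PQ}·8.5 = 1030 + 187.2, so R_Q^{PQ} = 143.2 kN and R_P = 273.9 − 143.2 = 130.8 kN.

R_P = 130.8 kN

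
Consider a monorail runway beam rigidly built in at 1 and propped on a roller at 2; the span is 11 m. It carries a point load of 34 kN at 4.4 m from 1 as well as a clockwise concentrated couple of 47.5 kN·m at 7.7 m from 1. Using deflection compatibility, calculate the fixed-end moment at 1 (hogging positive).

M_1 = 54.47 kN·m

Release the roller at 2. Primary structure: cantilever fixed at 1.
Primary-structure tip deflection at 2 by superposition:
  point load 34 at a = 4.4: Pa²(3L − a)/(6EI) = 3138/EI
  clockwise couple 47.5 at a = 7.7: M₀a(2L − a)/(2EI) = 2615/EI
  δ_0 = 5753/EI
Tip deflection under a unit load at 2: L³/(3EI) = 443.7/EI.
Compatibility at 2: δ_0 − R_2·δ_{22} = 0, so R_2 = 5753/443.7 = 12.97 kN.
Moment equilibrium about 1: M_1 = Σ(load moments about 1) − R_2·L = 197.1 − 12.97×11 = 54.47 kN·m.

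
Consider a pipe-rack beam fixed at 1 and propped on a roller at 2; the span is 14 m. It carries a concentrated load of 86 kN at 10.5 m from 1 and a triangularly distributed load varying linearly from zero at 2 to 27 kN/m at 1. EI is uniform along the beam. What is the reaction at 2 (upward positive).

R_2 = 92.22 kN

Take the reaction at 2 as the redundant and release it; the primary structure is a cantilever fixed at 1.
Free-end deflection of the primary structure under the applied loading (downward +):
  point load 86 at a = 10.5: Pa²(3L − a)/(6EI) = 49778/EI
  triangular load, peak 27 at the fixed end: w₀L⁴/(30EI) = 34574/EI
  δ_0 = 84352/EI
Tip deflection under a unit load at 2: L³/(3EI) = 914.7/EI.
Compatibility at 2: δ_0 − R_2·δ_{22} = 0, so R_2 = 84352/914.7 = 92.22 kN.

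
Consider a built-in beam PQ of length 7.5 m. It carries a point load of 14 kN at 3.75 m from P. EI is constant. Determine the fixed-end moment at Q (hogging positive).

Take the two fixed-end moments M_P, M_Q as redundants; the released structure is the simple span PQ.
End rotations of the released simple span under the applied load (×1/EI):
  at P: point load 14 at a = 3.75: Pab(L + b)/(6LEI) = 49.22/EI
  at Q: point load 14 at a = 3.75: Pab(L + a)/(6LEI) = 49.22/EI
  θ_P0 = 49.22/EI,  θ_Q0 = 49.22/EI
Flexibility coefficients: a unit moment at one end gives L/(3EI) there and L/(6EI) at the far end, so f₁₁ = f₂₂ = 2.5/EI and f₁₂ = f₂₁ = 1.25/EI.
Compatibility — zero rotation at each built-in end:
  2.5 M_P + 1.25 M_Q = 49.22
  1.25 M_P + 2.5 M_Q = 49.22
Solving the pair gives M_P = 13.12 kN·m and M_Q = 13.12 kN·m (hogging).

M_Q = 13.12 kN·m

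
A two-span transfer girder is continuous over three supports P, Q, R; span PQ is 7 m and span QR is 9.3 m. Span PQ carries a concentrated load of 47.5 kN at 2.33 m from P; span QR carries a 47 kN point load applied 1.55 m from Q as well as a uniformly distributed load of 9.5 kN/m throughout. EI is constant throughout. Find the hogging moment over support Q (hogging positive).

M_Q = 111.5 kN·m

Insert a hinge at Q; M_Q is the redundant, and each span becomes simply supported.
Rotations at Q on the released spans (each span's end-slope, ×1/EI):
  span PQ: point load 47.5 at a = 2.33: Pab(L + a)/(6LEI) = 114.8/EI
  span QR: point load 47 at a = 1.55: Pab(L + b)/(6LEI) = 172.5/EI
  span QR: UDL 9.5: wL³/(24EI) = 318.4/EI
  relative rotation θ_0 = (114.8 + 490.9)/EI = 605.7/EI
A unit hogging moment at Q produces rotation L₁/(3EI) + L₂/(3EI) = 5.433/EI.
Compatibility: M_Q·(L₁+L₂)/(3EI) = θ_0, giving M_Q = 111.5 kN·m (hogging).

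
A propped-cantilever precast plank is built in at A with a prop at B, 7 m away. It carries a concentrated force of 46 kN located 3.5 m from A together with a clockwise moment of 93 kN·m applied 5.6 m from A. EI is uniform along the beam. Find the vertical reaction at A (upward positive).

R_A = 12.49 kN

Choose R_B as the redundant. The primary structure is the cantilever fixed at A.
Deflection at B on the released cantilever, summing each load's contribution:
  point load 46 at a = 3.5: Pa²(3L − a)/(6EI) = 1644/EI
  clockwise couple 93 at a = 5.6: M₀a(2L − a)/(2EI) = 2187/EI
  δ_0 = 3831/EI
Flexibility coefficient — unit upward force at B: δ_{BB} = L³/(3EI) = 114.3/EI.
Compatibility at B: δ_0 − R_B·δ_{BB} = 0, so R_B = 3831/114.3 = 33.51 kN.
Vertical equilibrium: R_A = ΣP − R_B = 46 − 33.51 = 12.49 kN.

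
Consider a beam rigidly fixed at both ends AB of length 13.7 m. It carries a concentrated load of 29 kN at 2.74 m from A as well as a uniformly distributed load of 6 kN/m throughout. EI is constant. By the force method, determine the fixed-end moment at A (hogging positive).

Release both end moments; the primary structure is a simply-supported span AB with redundants M_A and M_B.
Simple-span end rotations at A and B under the given loads:
  at A: point load 29 at a = 2.74: Pab(L + b)/(6LEI) = 261.3/EI
  at B: point load 29 at a = 2.74: Pab(L + a)/(6LEI) = 174.2/EI
  at A: UDL 6: wL³/(24EI) = 642.8/EI
  at B: UDL 6: wL³/(24EI) = 642.8/EI
  θ_A0 = 904.1/EI,  θ_B0 = 817/EI
Flexibility coefficients: a unit moment at one end gives L/(3EI) there and L/(6EI) at the far end, so f₁₁ = f₂₂ = 4.567/EI and f₁₂ = f₂₁ = 2.283/EI.
Compatibility — zero rotation at each built-in end:
  4.567 M_A + 2.283 M_B = 904.1
  2.283 M_A + 4.567 M_B = 817
Solving the pair gives M_A = 144.7 kN·m and M_B = 106.6 kN·m (hogging).

M_A = 144.7 kN·m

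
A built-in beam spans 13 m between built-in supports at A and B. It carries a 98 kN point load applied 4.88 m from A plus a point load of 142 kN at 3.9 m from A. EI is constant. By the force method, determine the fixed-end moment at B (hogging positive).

M_B = 228.4 kN·m

Take the two fixed-end moments M_A, M_B as redundants; the released structure is the simple span AB.
Simple-span end rotations at A and B under the given loads:
  at A: point load 98 at a = 4.88: Pab(L + b)/(6LEI) = 1051/EI
  at B: point load 98 at a = 4.88: Pab(L + a)/(6LEI) = 890.2/EI
  at A: point load 142 at a = 3.9: Pab(L + b)/(6LEI) = 1428/EI
  at B: point load 142 at a = 3.9: Pab(L + a)/(6LEI) = 1092/EI
  θ_A0 = 2479/EI,  θ_B0 = 1982/EI
Flexibility coefficients: a unit moment at one end gives L/(3EI) there and L/(6EI) at the far end, so f₁₁ = f₂₂ = 4.333/EI and f₁₂ = f₂₁ = 2.167/EI.
Compatibility — zero rotation at each built-in end:
  4.333 M_A + 2.167 M_B = 2479
  2.167 M_A + 4.333 M_B = 1982
Solving the pair gives M_A = 457.9 kN·m and M_B = 228.4 kN·m (hogging).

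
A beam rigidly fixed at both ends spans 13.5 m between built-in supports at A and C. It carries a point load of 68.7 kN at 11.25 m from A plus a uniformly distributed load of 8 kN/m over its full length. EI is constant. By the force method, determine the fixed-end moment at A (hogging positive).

Take the two fixed-end moments M_A, M_C as redundants; the released structure is the simple span AC.
Simple-span end rotations at A and C under the given loads:
  at A: point load 68.7 at a = 11.25: Pab(L + b)/(6LEI) = 338.1/EI
  at C: point load 68.7 at a = 11.25: Pab(L + a)/(6LEI) = 531.4/EI
  at A: UDL 8: wL³/(24EI) = 820.1/EI
  at C: UDL 8: wL³/(24EI) = 820.1/EI
  θ_A0 = 1158/EI,  θ_C0 = 1351/EI
Flexibility coefficients: a unit moment at one end gives L/(3EI) there and L/(6EI) at the far end, so f₁₁ = f₂₂ = 4.5/EI and f₁₂ = f₂₁ = 2.25/EI.
Compatibility — zero rotation at each built-in end:
  4.5 M_A + 2.25 M_C = 1158
  2.25 M_A + 4.5 M_C = 1351
Solving the pair gives M_A = 143 kN·m and M_C = 228.8 kN·m (hogging).

M_A = 143 kN·m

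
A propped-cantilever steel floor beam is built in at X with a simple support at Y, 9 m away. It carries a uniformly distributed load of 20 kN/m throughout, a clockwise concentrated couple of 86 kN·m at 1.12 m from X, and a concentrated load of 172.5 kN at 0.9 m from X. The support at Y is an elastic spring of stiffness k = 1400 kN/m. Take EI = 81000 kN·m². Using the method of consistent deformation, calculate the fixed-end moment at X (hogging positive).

Take the reaction at Y as the redundant and release it; the primary structure is a cantilever fixed at X.
Downward deflection at the released point Y due to the loads:
  UDL 20: wL⁴/(8EI) = 16402/EI
  clockwise couple 86 at a = 1.12: M₀a(2L − a)/(2EI) = 812.9/EI
  point load 172.5 at a = 0.9: Pa²(3L − a)/(6EI) = 607.8/EI
  δ_0 = 17823/EI
Flexibility coefficient — unit upward force at Y: δ_{YY} = L³/(3EI) = 243/EI.
With EI = 81000 kN·m²: δ_0 = 0.22004 m and δ_{YY} = 0.003 m/kN.
Compatibility — the spring shortens by R_Y/k under the reaction it provides: δ_0 − R_Y·δ_{YY} = R_Y/k. With 1/k = 0.000714 m/kN, R_Y = δ_0 / (δ_{YY} + 1/k) = 0.22004 / (0.003 + 0.000714) = 59.24 kN.
Moment equilibrium about X: M_X = Σ(load moments about X) − R_Y·L = 1051 − 59.24×9 = 518.1 kN·m.

M_X = 518.1 kN·m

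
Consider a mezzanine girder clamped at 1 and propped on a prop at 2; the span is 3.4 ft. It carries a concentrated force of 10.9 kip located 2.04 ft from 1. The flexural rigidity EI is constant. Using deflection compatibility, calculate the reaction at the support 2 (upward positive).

R_2 = 4.709 kip

Release the roller at 2. Primary structure: cantilever fixed at 1.
Downward deflection at the released point 2 due to the loads:
  point load 10.9 at a = 2.04: Pa²(3L − a)/(6EI) = 61.69/EI
Flexibility coefficient — unit upward force at 2: δ_{22} = L³/(3EI) = 13.1/EI.
Compatibility at 2: δ_0 − R_2·δ_{22} = 0, so R_2 = 61.69/13.1 = 4.709 kip.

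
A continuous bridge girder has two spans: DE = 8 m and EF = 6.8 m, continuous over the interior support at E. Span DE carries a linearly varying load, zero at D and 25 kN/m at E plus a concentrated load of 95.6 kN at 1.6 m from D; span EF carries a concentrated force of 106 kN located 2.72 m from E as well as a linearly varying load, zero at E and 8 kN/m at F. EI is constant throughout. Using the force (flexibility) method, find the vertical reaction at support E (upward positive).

Take M_E as the redundant. Released structure: two simple spans DE and EF with a hinge at E.
Discontinuity in slope at E on the released structure — sum the simple-span end rotations:
  span DE: triangular load, peak 25: w₀L³/(45EI) = 284.4/EI
  span DE: point load 95.6 at a = 1.6: Pab(L + a)/(6LEI) = 195.8/EI
  span EF: point load 106 at a = 2.72: Pab(L + b)/(6LEI) = 313.7/EI
  span EF: triangular load, peak 8: 7w₀L³/(360EI) = 48.91/EI
  relative rotation θ_0 = (480.2 + 362.6)/EI = 842.8/EI
A unit hogging moment at E produces rotation L₁/(3EI) + L₂/(3EI) = 4.933/EI.
Slope continuity at E: θ_0 = M_E·4.933/EI, so M_E = 842.8/4.933 = 170.8 kN·m (hogging).
Span DE, ΣM about D with M_E applied at E: R_E^{DE}·8 = 686.3 + 170.8, so R_E^{DE} = 107.1 kN and R_D = 195.6 − 107.1 = 88.46 kN.
Span EF, ΣM about F: R_E^{EF}·6.8 = 494.1 + 170.8, so R_E^{EF} = 97.79 kN and R_F = 133.2 − 97.79 = 35.41 kN.
R_E = 107.1 + 97.79 = 204.9 kN.

R_E = 204.9 kN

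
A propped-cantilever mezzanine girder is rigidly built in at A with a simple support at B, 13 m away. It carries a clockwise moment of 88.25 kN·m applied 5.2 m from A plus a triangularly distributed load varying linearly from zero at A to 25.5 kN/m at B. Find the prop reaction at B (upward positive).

Release the roller at B. Primary structure: cantilever fixed at A.
Primary-structure tip deflection at B by superposition:
  clockwise couple 88.25 at a = 5.2: M₀a(2L − a)/(2EI) = 4773/EI
  triangular load, peak 25.5 at the free end: 11w₀L⁴/(120EI) = 66761/EI
  δ_0 = 71534/EI
Tip deflection under a unit load at B: L³/(3EI) = 732.3/EI.
The prop prevents deflection at B: R_B = δ_0/δ_{BB} = 71534/732.3 = 97.68 kN.

R_B = 97.68 kN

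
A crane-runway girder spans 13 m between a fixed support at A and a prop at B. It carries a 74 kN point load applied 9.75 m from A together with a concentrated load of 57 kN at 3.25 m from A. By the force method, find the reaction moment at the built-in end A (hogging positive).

Take the reaction at B as the redundant and release it; the primary structure is a cantilever fixed at A.
Free-end deflection of the primary structure under the applied loading (downward +):
  point load 74 at a = 9.75: Pa²(3L − a)/(6EI) = 34294/EI
  point load 57 at a = 3.25: Pa²(3L − a)/(6EI) = 3587/EI
  δ_0 = 37881/EI
Flexibility coefficient — unit upward force at B: δ_{BB} = L³/(3EI) = 732.3/EI.
The prop prevents deflection at B: R_B = δ_0/δ_{BB} = 37881/732.3 = 51.73 kN.
Moment equilibrium about A: M_A = Σ(load moments about A) − R_B·L = 906.8 − 51.73×13 = 234.3 kN·m.

M_A = 234.3 kN·m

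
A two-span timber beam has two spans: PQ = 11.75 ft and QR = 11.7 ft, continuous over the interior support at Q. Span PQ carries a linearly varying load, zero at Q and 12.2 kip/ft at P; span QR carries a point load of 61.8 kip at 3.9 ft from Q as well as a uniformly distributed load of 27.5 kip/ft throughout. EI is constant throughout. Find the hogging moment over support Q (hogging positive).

M_Q = 350.8 kip·ft

Release continuity at Q by inserting a hinge; the redundant is the internal moment M_Q. The primary structure is two simply-supported spans PQ and QR.
Rotations at Q on the released spans (each span's end-slope, ×1/EI):
  span PQ: triangular load, peak 12.2: 7w₀L³/(360EI) = 384.8/EI
  span QR: point load 61.8 at a = 3.9: Pab(L + b)/(6LEI) = 522.2/EI
  span QR: UDL 27.5: wL³/(24EI) = 1835/EI
  relative rotation θ_0 = (384.8 + 2357)/EI = 2742/EI
A unit hogging moment at Q produces rotation L₁/(3EI) + L₂/(3EI) = 7.817/EI.
Slope continuity at Q: θ_0 = M_Q·7.817/EI, so M_Q = 2742/7.817 = 350.8 kip·ft (hogging).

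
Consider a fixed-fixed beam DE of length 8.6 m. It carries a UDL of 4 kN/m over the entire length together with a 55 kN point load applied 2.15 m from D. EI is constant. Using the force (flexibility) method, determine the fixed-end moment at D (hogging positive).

M_D = 91.17 kN·m

Release both end moments; the primary structure is a simply-supported span DE with redundants M_D and M_E.
Simple-span end rotations at D and E under the given loads:
  at D: UDL 4: wL³/(24EI) = 106/EI
  at E: UDL 4: wL³/(24EI) = 106/EI
  at D: point load 55 at a = 2.15: Pab(L + b)/(6LEI) = 222.5/EI
  at E: point load 55 at a = 2.15: Pab(L + a)/(6LEI) = 158.9/EI
  θ_D0 = 328.5/EI,  θ_E0 = 264.9/EI
Flexibility coefficients: a unit moment at one end gives L/(3EI) there and L/(6EI) at the far end, so f₁₁ = f₂₂ = 2.867/EI and f₁₂ = f₂₁ = 1.433/EI.
Compatibility — zero rotation at each built-in end:
  2.867 M_D + 1.433 M_E = 328.5
  1.433 M_D + 2.867 M_E = 264.9
Solving the pair gives M_D = 91.17 kN·m and M_E = 46.83 kN·m (hogging).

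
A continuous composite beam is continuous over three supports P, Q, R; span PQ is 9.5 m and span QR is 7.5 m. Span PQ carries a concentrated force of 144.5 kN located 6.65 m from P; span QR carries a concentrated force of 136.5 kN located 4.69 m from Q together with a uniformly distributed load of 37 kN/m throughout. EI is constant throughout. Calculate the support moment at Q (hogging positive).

M_Q = 324.4 kN·m

Release continuity at Q by inserting a hinge; the redundant is the internal moment M_Q. The primary structure is two simply-supported spans PQ and QR.
End slopes at the hinge Q, treating each span as simply supported:
  span PQ: point load 144.5 at a = 6.65: Pab(L + a)/(6LEI) = 775.9/EI
  span QR: point load 136.5 at a = 4.69: Pab(L + b)/(6LEI) = 412.2/EI
  span QR: UDL 37: wL³/(24EI) = 650.4/EI
  relative rotation θ_0 = (775.9 + 1063)/EI = 1838/EI
A unit hogging moment at Q produces rotation L₁/(3EI) + L₂/(3EI) = 5.667/EI.
Compatibility: M_Q·(L₁+L₂)/(3EI) = θ_0, giving M_Q = 324.4 kN·m (hogging).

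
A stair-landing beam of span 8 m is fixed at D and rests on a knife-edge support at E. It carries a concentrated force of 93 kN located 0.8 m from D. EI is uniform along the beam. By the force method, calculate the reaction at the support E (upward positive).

Release the roller at E. Primary structure: cantilever fixed at D.
Free-end deflection of the primary structure under the applied loading (downward +):
  point load 93 at a = 0.8: Pa²(3L − a)/(6EI) = 230.1/EI
Tip deflection under a unit load at E: L³/(3EI) = 170.7/EI.
Compatibility at E: δ_0 − R_E·δ_{EE} = 0, so R_E = 230.1/170.7 = 1.349 kN.

R_E = 1.349 kN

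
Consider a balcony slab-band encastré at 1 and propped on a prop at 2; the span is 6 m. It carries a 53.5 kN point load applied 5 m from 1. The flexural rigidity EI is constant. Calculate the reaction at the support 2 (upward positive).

R_2 = 40.25 kN

Take the reaction at 2 as the redundant and release it; the primary structure is a cantilever fixed at 1.
Deflection at 2 on the released cantilever, summing each load's contribution:
  point load 53.5 at a = 5: Pa²(3L − a)/(6EI) = 2898/EI
Flexibility coefficient — unit upward force at 2: δ_{22} = L³/(3EI) = 72/EI.
Compatibility at 2: δ_0 − R_2·δ_{22} = 0, so R_2 = 2898/72 = 40.25 kN.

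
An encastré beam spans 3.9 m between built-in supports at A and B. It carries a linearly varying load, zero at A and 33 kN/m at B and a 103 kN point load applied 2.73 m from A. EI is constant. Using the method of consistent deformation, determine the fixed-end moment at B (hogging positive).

M_B = 84.15 kN·m

Take the two fixed-end moments M_A, M_B as redundants; the released structure is the simple span AB.
Simple-span end rotations at A and B under the given loads:
  at A: triangular load, peak 33: 7w₀L³/(360EI) = 38.06/EI
  at B: triangular load, peak 33: w₀L³/(45EI) = 43.5/EI
  at A: point load 103 at a = 2.73: Pab(L + b)/(6LEI) = 71.28/EI
  at B: point load 103 at a = 2.73: Pab(L + a)/(6LEI) = 93.21/EI
  θ_A0 = 109.3/EI,  θ_B0 = 136.7/EI
Flexibility coefficients: a unit moment at one end gives L/(3EI) there and L/(6EI) at the far end, so f₁₁ = f₂₂ = 1.3/EI and f₁₂ = f₂₁ = 0.65/EI.
Compatibility — zero rotation at each built-in end:
  1.3 M_A + 0.65 M_B = 109.3
  0.65 M_A + 1.3 M_B = 136.7
Solving the pair gives M_A = 42.04 kN·m and M_B = 84.15 kN·m (hogging).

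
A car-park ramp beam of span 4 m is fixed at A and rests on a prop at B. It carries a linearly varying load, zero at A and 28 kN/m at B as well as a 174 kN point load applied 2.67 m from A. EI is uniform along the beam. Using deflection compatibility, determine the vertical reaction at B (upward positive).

R_B = 121.2 kN

Release the roller at B. Primary structure: cantilever fixed at A.
Free-end deflection of the primary structure under the applied loading (downward +):
  triangular load, peak 28 at the free end: 11w₀L⁴/(120EI) = 657.1/EI
  point load 174 at a = 2.67: Pa²(3L − a)/(6EI) = 1929/EI
  δ_0 = 2586/EI
Tip deflection under a unit load at B: L³/(3EI) = 21.33/EI.
The prop prevents deflection at B: R_B = δ_0/δ_{BB} = 2586/21.33 = 121.2 kN.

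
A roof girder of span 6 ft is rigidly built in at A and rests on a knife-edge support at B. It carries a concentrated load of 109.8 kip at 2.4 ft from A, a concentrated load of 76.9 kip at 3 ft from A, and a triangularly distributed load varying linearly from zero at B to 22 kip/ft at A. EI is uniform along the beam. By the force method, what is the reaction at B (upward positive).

R_B = 60.07 kip

Take the reaction at B as the redundant and release it; the primary structure is a cantilever fixed at A.
Downward deflection at the released point B due to the loads:
  point load 109.8 at a = 2.4: Pa²(3L − a)/(6EI) = 1644/EI
  point load 76.9 at a = 3: Pa²(3L − a)/(6EI) = 1730/EI
  triangular load, peak 22 at the fixed end: w₀L⁴/(30EI) = 950.4/EI
  δ_0 = 4325/EI
Flexibility coefficient — unit upward force at B: δ_{BB} = L³/(3EI) = 72/EI.
The prop prevents deflection at B: R_B = δ_0/δ_{BB} = 4325/72 = 60.07 kip.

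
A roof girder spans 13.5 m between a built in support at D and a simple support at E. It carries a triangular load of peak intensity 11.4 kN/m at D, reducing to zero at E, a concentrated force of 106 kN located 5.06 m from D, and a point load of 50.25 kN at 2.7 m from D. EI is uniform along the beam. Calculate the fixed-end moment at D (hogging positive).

Release the roller at E. Primary structure: cantilever fixed at D.
Deflection at E on the released cantilever, summing each load's contribution:
  triangular load, peak 11.4 at the fixed end: w₀L⁴/(30EI) = 12622/EI
  point load 106 at a = 5.06: Pa²(3L − a)/(6EI) = 16031/EI
  point load 50.25 at a = 2.7: Pa²(3L − a)/(6EI) = 2308/EI
  δ_0 = 30960/EI
Tip deflection under a unit load at E: L³/(3EI) = 820.1/EI.
Compatibility at E: δ_0 − R_E·δ_{EE} = 0, so R_E = 30960/820.1 = 37.75 kN.
Moment equilibrium about D: M_D = Σ(load moments about D) − R_E·L = 1018 − 37.75×13.5 = 508.7 kN·m.

M_D = 508.7 kN·m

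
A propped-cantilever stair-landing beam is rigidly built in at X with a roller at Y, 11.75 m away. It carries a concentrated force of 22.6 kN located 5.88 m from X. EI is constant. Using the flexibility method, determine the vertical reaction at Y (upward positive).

Remove the prop at Y; the released (primary) structure is a cantilever built in at X.
Downward deflection at the released point Y due to the loads:
  point load 22.6 at a = 5.88: Pa²(3L − a)/(6EI) = 3825/EI
Tip deflection under a unit load at Y: L³/(3EI) = 540.7/EI.
The prop prevents deflection at Y: R_Y = δ_0/δ_{YY} = 3825/540.7 = 7.073 kN.

R_Y = 7.073 kN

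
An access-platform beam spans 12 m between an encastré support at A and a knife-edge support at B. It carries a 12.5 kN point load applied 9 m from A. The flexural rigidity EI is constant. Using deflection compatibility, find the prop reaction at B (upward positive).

R_B = 7.91 kN

Take the reaction at B as the redundant and release it; the primary structure is a cantilever fixed at A.
Downward deflection at the released point B due to the loads:
  point load 12.5 at a = 9: Pa²(3L − a)/(6EI) = 4556/EI
Tip deflection under a unit load at B: L³/(3EI) = 576/EI.
The prop prevents deflection at B: R_B = δ_0/δ_{BB} = 4556/576 = 7.91 kN.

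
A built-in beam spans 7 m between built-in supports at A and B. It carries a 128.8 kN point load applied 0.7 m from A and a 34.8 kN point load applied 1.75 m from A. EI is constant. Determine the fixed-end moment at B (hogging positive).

Take the two fixed-end moments M_A, M_B as redundants; the released structure is the simple span AB.
Simple-span end rotations at A and B under the given loads:
  at A: point load 128.8 at a = 0.7: Pab(L + b)/(6LEI) = 179.9/EI
  at B: point load 128.8 at a = 0.7: Pab(L + a)/(6LEI) = 104.1/EI
  at A: point load 34.8 at a = 1.75: Pab(L + b)/(6LEI) = 93.25/EI
  at B: point load 34.8 at a = 1.75: Pab(L + a)/(6LEI) = 66.61/EI
  θ_A0 = 273.1/EI,  θ_B0 = 170.7/EI
Flexibility coefficients: a unit moment at one end gives L/(3EI) there and L/(6EI) at the far end, so f₁₁ = f₂₂ = 2.333/EI and f₁₂ = f₂₁ = 1.167/EI.
Compatibility — zero rotation at each built-in end:
  2.333 M_A + 1.167 M_B = 273.1
  1.167 M_A + 2.333 M_B = 170.7
Solving the pair gives M_A = 107.3 kN·m and M_B = 19.53 kN·m (hogging).

M_B = 19.53 kN·m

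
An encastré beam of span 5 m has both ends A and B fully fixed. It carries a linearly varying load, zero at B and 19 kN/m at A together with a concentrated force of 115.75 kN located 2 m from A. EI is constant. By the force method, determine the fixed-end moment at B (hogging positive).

Take the two fixed-end moments M_A, M_B as redundants; the released structure is the simple span AB.
End rotations of the released simple span under the applied load (×1/EI):
  at A: triangular load, peak 19: w₀L³/(45EI) = 52.78/EI
  at B: triangular load, peak 19: 7w₀L³/(360EI) = 46.18/EI
  at A: point load 115.75 at a = 2: Pab(L + b)/(6LEI) = 185.2/EI
  at B: point load 115.75 at a = 2: Pab(L + a)/(6LEI) = 162.1/EI
  θ_A0 = 238/EI,  θ_B0 = 208.2/EI
Flexibility coefficients: a unit moment at one end gives L/(3EI) there and L/(6EI) at the far end, so f₁₁ = f₂₂ = 1.667/EI and f₁₂ = f₂₁ = 0.8333/EI.
Compatibility — zero rotation at each built-in end:
  1.667 M_A + 0.8333 M_B = 238
  0.8333 M_A + 1.667 M_B = 208.2
Solving the pair gives M_A = 107.1 kN·m and M_B = 71.39 kN·m (hogging).

M_B = 71.39 kN·m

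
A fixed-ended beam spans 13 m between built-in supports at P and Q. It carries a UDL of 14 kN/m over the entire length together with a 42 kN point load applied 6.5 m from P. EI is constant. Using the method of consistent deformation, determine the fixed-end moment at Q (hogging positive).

Release both end moments; the primary structure is a simply-supported span PQ with redundants M_P and M_Q.
End rotations of the released simple span under the applied load (×1/EI):
  at P: UDL 14: wL³/(24EI) = 1282/EI
  at Q: UDL 14: wL³/(24EI) = 1282/EI
  at P: point load 42 at a = 6.5: Pab(L + b)/(6LEI) = 443.6/EI
  at Q: point load 42 at a = 6.5: Pab(L + a)/(6LEI) = 443.6/EI
  θ_P0 = 1725/EI,  θ_Q0 = 1725/EI
Flexibility coefficients: a unit moment at one end gives L/(3EI) there and L/(6EI) at the far end, so f₁₁ = f₂₂ = 4.333/EI and f₁₂ = f₂₁ = 2.167/EI.
Compatibility — zero rotation at each built-in end:
  4.333 M_P + 2.167 M_Q = 1725
  2.167 M_P + 4.333 M_Q = 1725
Solving the pair gives M_P = 265.4 kN·m and M_Q = 265.4 kN·m (hogging).

M_Q = 265.4 kN·m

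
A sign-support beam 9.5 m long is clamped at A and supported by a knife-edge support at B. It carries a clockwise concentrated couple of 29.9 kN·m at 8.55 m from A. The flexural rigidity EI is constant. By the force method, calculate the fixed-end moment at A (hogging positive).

Remove the prop at B; the released (primary) structure is a cantilever built in at A.
Deflection at B on the released cantilever, summing each load's contribution:
  clockwise couple 29.9 at a = 8.55: M₀a(2L − a)/(2EI) = 1336/EI
Tip deflection under a unit load at B: L³/(3EI) = 285.8/EI.
Compatibility at B: δ_0 − R_B·δ_{BB} = 0, so R_B = 1336/285.8 = 4.674 kN.
Moment equilibrium about A: M_A = Σ(load moments about A) − R_B·L = 29.9 − 4.674×9.5 = -14.5 kN·m.

M_A = -14.5 kN·m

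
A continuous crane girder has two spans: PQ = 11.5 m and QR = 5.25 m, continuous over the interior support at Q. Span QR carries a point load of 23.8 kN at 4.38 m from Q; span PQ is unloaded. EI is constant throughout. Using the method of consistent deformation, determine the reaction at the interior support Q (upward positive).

R_Q = 4.82 kN

Take M_Q as the redundant. Released structure: two simple spans PQ and QR with a hinge at Q.
Rotations at Q on the released spans (each span's end-slope, ×1/EI):
  span QR: point load 23.8 at a = 4.38: Pab(L + b)/(6LEI) = 17.62/EI
  relative rotation θ_0 = (0 + 17.62)/EI = 17.62/EI
A unit hogging moment at Q produces rotation L₁/(3EI) + L₂/(3EI) = 5.583/EI.
Slope continuity at Q: θ_0 = M_Q·5.583/EI, so M_Q = 17.62/5.583 = 3.156 kN·m (hogging).
Span PQ, ΣM about P with M_Q applied at Q: R_Q^{PQ}·11.5 = 0 + 3.156, so R_Q^{PQ} = 0.2744 kN and R_P = 0 − 0.2744 = -0.2744 kN.
Span QR, ΣM about R: R_Q^{QR}·5.25 = 20.71 + 3.156, so R_Q^{QR} = 4.545 kN and R_R = 23.8 − 4.545 = 19.25 kN.
R_Q = 0.2744 + 4.545 = 4.82 kN.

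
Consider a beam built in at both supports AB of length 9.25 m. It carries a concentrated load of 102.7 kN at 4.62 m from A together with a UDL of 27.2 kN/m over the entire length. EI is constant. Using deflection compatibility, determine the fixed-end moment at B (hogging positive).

Release both end moments; the primary structure is a simply-supported span AB with redundants M_A and M_B.
On the primary (simply-supported) span, the end slopes from the loading are:
  at A: point load 102.7 at a = 4.62: Pab(L + b)/(6LEI) = 549.4/EI
  at B: point load 102.7 at a = 4.62: Pab(L + a)/(6LEI) = 549/EI
  at A: UDL 27.2: wL³/(24EI) = 897/EI
  at B: UDL 27.2: wL³/(24EI) = 897/EI
  θ_A0 = 1446/EI,  θ_B0 = 1446/EI
Flexibility coefficients: a unit moment at one end gives L/(3EI) there and L/(6EI) at the far end, so f₁₁ = f₂₂ = 3.083/EI and f₁₂ = f₂₁ = 1.542/EI.
Compatibility — zero rotation at each built-in end:
  3.083 M_A + 1.542 M_B = 1446
  1.542 M_A + 3.083 M_B = 1446
Solving the pair gives M_A = 312.8 kN·m and M_B = 312.6 kN·m (hogging).

M_B = 312.6 kN·m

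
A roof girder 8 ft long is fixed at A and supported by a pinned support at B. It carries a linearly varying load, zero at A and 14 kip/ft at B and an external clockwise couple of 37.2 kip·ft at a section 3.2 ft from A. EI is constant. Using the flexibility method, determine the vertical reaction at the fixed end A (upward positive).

R_A = 20.74 kip

Choose R_B as the redundant. The primary structure is the cantilever fixed at A.
Deflection at B on the released cantilever, summing each load's contribution:
  triangular load, peak 14 at the free end: 11w₀L⁴/(120EI) = 5257/EI
  clockwise couple 37.2 at a = 3.2: M₀a(2L − a)/(2EI) = 761.9/EI
  δ_0 = 6018/EI
Tip deflection under a unit load at B: L³/(3EI) = 170.7/EI.
Compatibility at B: δ_0 − R_B·δ_{BB} = 0, so R_B = 6018/170.7 = 35.26 kip.
Vertical equilibrium: R_A = ΣP − R_B = 56 − 35.26 = 20.74 kip.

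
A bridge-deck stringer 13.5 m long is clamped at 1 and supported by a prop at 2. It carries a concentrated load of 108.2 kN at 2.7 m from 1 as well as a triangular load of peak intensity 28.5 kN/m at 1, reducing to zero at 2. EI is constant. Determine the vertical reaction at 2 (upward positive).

Take the reaction at 2 as the redundant and release it; the primary structure is a cantilever fixed at 1.
Deflection at 2 on the released cantilever, summing each load's contribution:
  point load 108.2 at a = 2.7: Pa²(3L − a)/(6EI) = 4969/EI
  triangular load, peak 28.5 at the fixed end: w₀L⁴/(30EI) = 31554/EI
  δ_0 = 36524/EI
Flexibility coefficient — unit upward force at 2: δ_{22} = L³/(3EI) = 820.1/EI.
The prop prevents deflection at 2: R_2 = δ_0/δ_{22} = 36524/820.1 = 44.53 kN.

R_2 = 44.53 kN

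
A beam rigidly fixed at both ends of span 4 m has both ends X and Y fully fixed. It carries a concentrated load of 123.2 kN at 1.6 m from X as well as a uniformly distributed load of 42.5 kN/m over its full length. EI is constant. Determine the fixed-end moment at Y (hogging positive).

Take the two fixed-end moments M_X, M_Y as redundants; the released structure is the simple span XY.
On the primary (simply-supported) span, the end slopes from the loading are:
  at X: point load 123.2 at a = 1.6: Pab(L + b)/(6LEI) = 126.2/EI
  at Y: point load 123.2 at a = 1.6: Pab(L + a)/(6LEI) = 110.4/EI
  at X: UDL 42.5: wL³/(24EI) = 113.3/EI
  at Y: UDL 42.5: wL³/(24EI) = 113.3/EI
  θ_X0 = 239.5/EI,  θ_Y0 = 223.7/EI
Flexibility coefficients: a unit moment at one end gives L/(3EI) there and L/(6EI) at the far end, so f₁₁ = f₂₂ = 1.333/EI and f₁₂ = f₂₁ = 0.6667/EI.
Compatibility — zero rotation at each built-in end:
  1.333 M_X + 0.6667 M_Y = 239.5
  0.6667 M_X + 1.333 M_Y = 223.7
Solving the pair gives M_X = 127.6 kN·m and M_Y = 104 kN·m (hogging).

M_Y = 104 kN·m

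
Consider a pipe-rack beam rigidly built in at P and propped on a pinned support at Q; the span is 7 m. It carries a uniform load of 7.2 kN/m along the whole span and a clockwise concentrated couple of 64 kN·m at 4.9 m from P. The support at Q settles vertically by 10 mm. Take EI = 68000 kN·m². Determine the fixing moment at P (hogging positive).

Release the roller at Q. Primary structure: cantilever fixed at P.
Free-end deflection of the primary structure under the applied loading (downward +):
  UDL 7.2: wL⁴/(8EI) = 2161/EI
  clockwise couple 64 at a = 4.9: M₀a(2L − a)/(2EI) = 1427/EI
  δ_0 = 3588/EI
Flexibility coefficient — unit upward force at Q: δ_{QQ} = L³/(3EI) = 114.3/EI.
With EI = 68000 kN·m²: δ_0 = 0.052761 m and δ_{QQ} = 0.001681 m/kN.
Compatibility — the beam at Q must follow the support down by 0.01 m: δ_0 − R_Q·δ_{QQ} = 0.01, so R_Q = (0.052761 − 0.01)/0.001681 = 25.43 kN.
Moment equilibrium about P: M_P = Σ(load moments about P) − R_Q·L = 240.4 − 25.43×7 = 62.37 kN·m.

M_P = 62.37 kN·m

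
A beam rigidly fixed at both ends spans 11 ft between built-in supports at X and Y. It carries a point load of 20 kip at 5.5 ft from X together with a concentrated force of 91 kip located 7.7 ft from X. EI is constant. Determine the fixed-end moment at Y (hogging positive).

Take the two fixed-end moments M_X, M_Y as redundants; the released structure is the simple span XY.
End rotations of the released simple span under the applied load (×1/EI):
  at X: point load 20 at a = 5.5: Pab(L + b)/(6LEI) = 151.2/EI
  at Y: point load 20 at a = 5.5: Pab(L + a)/(6LEI) = 151.2/EI
  at X: point load 91 at a = 7.7: Pab(L + b)/(6LEI) = 501/EI
  at Y: point load 91 at a = 7.7: Pab(L + a)/(6LEI) = 655.2/EI
  θ_X0 = 652.3/EI,  θ_Y0 = 806.4/EI
Flexibility coefficients: a unit moment at one end gives L/(3EI) there and L/(6EI) at the far end, so f₁₁ = f₂₂ = 3.667/EI and f₁₂ = f₂₁ = 1.833/EI.
Compatibility — zero rotation at each built-in end:
  3.667 M_X + 1.833 M_Y = 652.3
  1.833 M_X + 3.667 M_Y = 806.4
Solving the pair gives M_X = 90.56 kip·ft and M_Y = 174.6 kip·ft (hogging).

M_Y = 174.6 kip·ft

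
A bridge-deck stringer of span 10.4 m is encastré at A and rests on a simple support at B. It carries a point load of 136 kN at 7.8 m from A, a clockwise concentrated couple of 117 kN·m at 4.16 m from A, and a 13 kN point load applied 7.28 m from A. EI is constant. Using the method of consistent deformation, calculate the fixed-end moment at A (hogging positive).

Release the roller at B. Primary structure: cantilever fixed at A.
Deflection at B on the released cantilever, summing each load's contribution:
  point load 136 at a = 7.8: Pa²(3L − a)/(6EI) = 32270/EI
  clockwise couple 117 at a = 4.16: M₀a(2L − a)/(2EI) = 4050/EI
  point load 13 at a = 7.28: Pa²(3L − a)/(6EI) = 2747/EI
  δ_0 = 39066/EI
Flexibility coefficient — unit upward force at B: δ_{BB} = L³/(3EI) = 375/EI.
Compatibility at B: δ_0 − R_B·δ_{BB} = 0, so R_B = 39066/375 = 104.2 kN.
Moment equilibrium about A: M_A = Σ(load moments about A) − R_B·L = 1272 − 104.2×10.4 = 188.9 kN·m.

M_A = 188.9 kN·m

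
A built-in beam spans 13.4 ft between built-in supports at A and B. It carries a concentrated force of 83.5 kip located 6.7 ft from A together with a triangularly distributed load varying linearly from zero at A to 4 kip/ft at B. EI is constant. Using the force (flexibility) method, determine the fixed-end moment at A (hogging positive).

Take the two fixed-end moments M_A, M_B as redundants; the released structure is the simple span AB.
End rotations of the released simple span under the applied load (×1/EI):
  at A: point load 83.5 at a = 6.7: Pab(L + b)/(6LEI) = 937.1/EI
  at B: point load 83.5 at a = 6.7: Pab(L + a)/(6LEI) = 937.1/EI
  at A: triangular load, peak 4: 7w₀L³/(360EI) = 187.1/EI
  at B: triangular load, peak 4: w₀L³/(45EI) = 213.9/EI
  θ_A0 = 1124/EI,  θ_B0 = 1151/EI
Flexibility coefficients: a unit moment at one end gives L/(3EI) there and L/(6EI) at the far end, so f₁₁ = f₂₂ = 4.467/EI and f₁₂ = f₂₁ = 2.233/EI.
Compatibility — zero rotation at each built-in end:
  4.467 M_A + 2.233 M_B = 1124
  2.233 M_A + 4.467 M_B = 1151
Solving the pair gives M_A = 163.8 kip·ft and M_B = 175.8 kip·ft (hogging).

M_A = 163.8 kip·ft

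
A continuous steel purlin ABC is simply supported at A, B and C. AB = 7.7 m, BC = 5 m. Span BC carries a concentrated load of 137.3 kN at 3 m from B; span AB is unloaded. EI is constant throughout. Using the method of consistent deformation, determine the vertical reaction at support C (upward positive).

Insert a hinge at B; M_B is the redundant, and each span becomes simply supported.
Discontinuity in slope at B on the released structure — sum the simple-span end rotations:
  span BC: point load 137.3 at a = 3: Pab(L + b)/(6LEI) = 192.2/EI
  relative rotation θ_0 = (0 + 192.2)/EI = 192.2/EI
A unit hogging moment at B produces rotation L₁/(3EI) + L₂/(3EI) = 4.233/EI.
Slope continuity at B: θ_0 = M_B·4.233/EI, so M_B = 192.2/4.233 = 45.41 kN·m (hogging).
Span BC, ΣM about C: R_B^{BC}·5 = 274.6 + 45.41, so R_B^{BC} = 64 kN and R_C = 137.3 − 64 = 73.3 kN.

R_C = 73.3 kN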